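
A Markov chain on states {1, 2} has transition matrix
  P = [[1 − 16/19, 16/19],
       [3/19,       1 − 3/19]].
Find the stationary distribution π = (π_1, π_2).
π_1 = 3/19, π_2 = 16/19

Solve πP = π with π_1 + π_2 = 1. From πP = π: π_1 · (1 − 16/19) + π_2 · 3/19 = π_1 ⇒ π_2 · 3/19 = π_1 · 16/19 ⇒ π_2/π_1 = (16/19)/(3/19) = 16/3. Together with π_1 + π_2 = 1:
  π_1 = (3/19)/(16/19 + 3/19) = (3/19)/(1) = 3/19,
  π_2 = (16/19)/(16/19 + 3/19) = (16/19)/(1) = 16/19.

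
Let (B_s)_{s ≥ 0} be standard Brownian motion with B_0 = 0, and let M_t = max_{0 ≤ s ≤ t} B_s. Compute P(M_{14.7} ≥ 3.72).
P(M_{14.7} ≥ 3.72) = 2·P(B_{14.7} ≥ 3.72) = 2(1 − Φ(3.72/√14.7)) ≈ 0.3319

By the reflection principle for Brownian motion, P(M_t ≥ a) = 2 · P(B_t ≥ a) for a ≥ 0. Since B_t ~ N(0, t), P(B_t ≥ 3.72) = 1 − Φ(3.72/√t) = 1 − Φ(3.72/√14.7) = 1 − Φ(0.9703). So
  P(M_{14.7} ≥ 3.72) = 2(1 − Φ(0.9703)) ≈ 0.3319.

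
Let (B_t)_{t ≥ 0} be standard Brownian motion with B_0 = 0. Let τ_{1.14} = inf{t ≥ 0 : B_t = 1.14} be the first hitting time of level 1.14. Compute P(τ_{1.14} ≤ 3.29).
P(τ_{1.14} ≤ 3.29) = 2(1 − Φ(1.14/√3.29)) = 2(1 − Φ(0.6285)) ≈ 0.5297

By the reflection principle for standard BM, P(τ_b ≤ t) = 2 · P(B_t ≥ b). Since B_t ~ N(0, t), P(B_t ≥ 1.14) = 1 − Φ(1.14/√t) = 1 − Φ(1.14/√3.29) = 1 − Φ(0.6285) ≈ 0.26484. Doubling: P(τ_{1.14} ≤ 3.29) ≈ 2 · 0.26484 = 0.52968 ≈ 0.5297.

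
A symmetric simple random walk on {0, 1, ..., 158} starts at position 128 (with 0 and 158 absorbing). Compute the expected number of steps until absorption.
E[τ | X_0 = 128] = 3840

Let v_k = E[τ | X_0 = k]. Boundary: v_0 = v_158 = 0. Recurrence: v_k = 1 + (v_{k-1} + v_{k+1})/2 for 1 ≤ k ≤ 157. The particular solution to v_k − (v_{k-1} + v_{k+1})/2 = 1 is v_k = −k^2. Adding homogeneous solution A + B k and matching boundaries gives v_k = k (158 − k). Substituting k = 128: v_128 = 128 · 30 = 3840.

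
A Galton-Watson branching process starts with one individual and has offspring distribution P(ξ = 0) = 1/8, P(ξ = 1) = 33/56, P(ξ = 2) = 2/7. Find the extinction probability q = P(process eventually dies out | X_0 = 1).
q = 7/16

The pgf is f(s) = 1/8 + 33/56·s + 2/7·s². The extinction probability q is the smallest fixed point of f in [0, 1]. Setting s = f(s):
  2/7·s² + (33/56 − 1)·s + 1/8 = 0
  2/7·s² − (1/8 + 2/7)·s + 1/8 = 0
which factors as (s − 1)·(2/7·s − 1/8) = 0, giving roots s = 1 and s = (1/8)/(2/7) = 7/16.
Mean offspring μ = 33/56 + 2·2/7 = 65/56 > 1 (supercritical), so q < 1. The extinction probability is the smaller root: q = (1/8)/(2/7) = 7/16.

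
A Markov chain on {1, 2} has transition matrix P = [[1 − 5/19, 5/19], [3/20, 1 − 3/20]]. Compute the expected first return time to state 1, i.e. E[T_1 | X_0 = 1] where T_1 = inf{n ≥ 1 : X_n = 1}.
E[T_1 | X_0 = 1] = 1/π_1 = 157/57

For an irreducible recurrent Markov chain with stationary distribution π, E[T_i | X_0 = i] = 1/π_i (Kac's formula). Here π_1 = (3/20)/(5/19 + 3/20) = (3/20)/(157/380) = 57/157, so E[T_1 | X_0 = 1] = 1/π_1 = (5/19 + 3/20)/(3/20) = (157/380)/(3/20) = 157/57.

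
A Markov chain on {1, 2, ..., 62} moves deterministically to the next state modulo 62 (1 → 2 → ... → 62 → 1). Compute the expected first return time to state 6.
E[T_6 | X_0 = 6] = 62

The chain cycles deterministically, so starting at state 6 it returns in exactly 62 steps. Equivalently, the stationary distribution is uniform π_j = 1/62 for every state j, so by Kac's formula E[T_6] = 1/π_6 = 62.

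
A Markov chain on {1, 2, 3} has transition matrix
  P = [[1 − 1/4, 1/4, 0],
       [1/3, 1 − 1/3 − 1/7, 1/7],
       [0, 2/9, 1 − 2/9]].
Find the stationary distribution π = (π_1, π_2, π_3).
π = (56/125, 42/125, 27/125)

This is a birth-death chain on three states, which satisfies detailed balance: π_1 · P_{12} = π_2 · P_{21} and π_2 · P_{23} = π_3 · P_{32}.
From π_1 · 1/4 = π_2 · 1/3: π_2/π_1 = (1/4)/(1/3) = 3/4.
From π_2 · 1/7 = π_3 · 2/9: π_3/π_2 = (1/7)/(2/9) = 9/14.
Take π_1 proportional to 1; then unnormalized π = (1, 3/4, 27/56). Normalize by dividing by the sum 125/56:
  π = (56/125, 42/125, 27/125).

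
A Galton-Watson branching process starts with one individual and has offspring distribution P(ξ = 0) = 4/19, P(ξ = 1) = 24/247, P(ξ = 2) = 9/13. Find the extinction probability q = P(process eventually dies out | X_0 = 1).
q = 52/171

The pgf is f(s) = 4/19 + 24/247·s + 9/13·s². The extinction probability q is the smallest fixed point of f in [0, 1]. Setting s = f(s):
  9/13·s² + (24/247 − 1)·s + 4/19 = 0
  9/13·s² − (4/19 + 9/13)·s + 4/19 = 0
which factors as (s − 1)·(9/13·s − 4/19) = 0, giving roots s = 1 and s = (4/19)/(9/13) = 52/171.
Mean offspring μ = 24/247 + 2·9/13 = 366/247 > 1 (supercritical), so q < 1. The extinction probability is the smaller root: q = (4/19)/(9/13) = 52/171.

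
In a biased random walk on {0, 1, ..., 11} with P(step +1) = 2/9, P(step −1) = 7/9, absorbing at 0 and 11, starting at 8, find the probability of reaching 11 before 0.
P(hit 11 before 0) = (1 − (7/2)^8) / (1 − (7/2)^11) = 9223272/395464939

Let u_k denote P(reach 11 before 0 | start at k). Boundary: u_0 = 0, u_11 = 1. Recurrence: u_k = 2/9·u_{k+1} + 7/9·u_{k-1} for 1 ≤ k ≤ 10. Try u_k = A + B·r^k with r = q/p = (7/9)/(2/9) = 7/2. Substitution satisfies the recurrence; boundary conditions give:
  u_k = (1 − r^k) / (1 − r^N) = (1 − (7/2)^8) / (1 − (7/2)^11) = 9223272/395464939.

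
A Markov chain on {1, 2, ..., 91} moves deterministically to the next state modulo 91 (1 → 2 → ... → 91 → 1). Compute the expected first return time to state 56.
E[T_56 | X_0 = 56] = 91

The chain cycles deterministically, so starting at state 56 it returns in exactly 91 steps. Equivalently, the stationary distribution is uniform π_j = 1/91 for every state j, so by Kac's formula E[T_56] = 1/π_56 = 91.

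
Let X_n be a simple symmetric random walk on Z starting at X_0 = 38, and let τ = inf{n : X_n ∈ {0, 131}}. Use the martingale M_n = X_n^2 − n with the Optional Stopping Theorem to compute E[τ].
E[τ] = 3534

M_n = X_n^2 − n is a martingale (since E[X_{n+1}^2 | F_n] = X_n^2 + 1). By OST (τ has finite mean in a bounded region), E[M_τ] = E[M_0] = X_0^2 − 0 = 38^2 = 1444. Also E[M_τ] = E[X_τ^2] − E[τ]. The walk exits at 0 or 131, with P(hit 131 first) = 38/131, so E[X_τ^2] = 131^2 · 38/131 + 0 = 4978. Thus E[τ] = E[X_τ^2] − E[M_τ] = 4978 − 1444 = 3534 = 38(131 − 38) = 3534.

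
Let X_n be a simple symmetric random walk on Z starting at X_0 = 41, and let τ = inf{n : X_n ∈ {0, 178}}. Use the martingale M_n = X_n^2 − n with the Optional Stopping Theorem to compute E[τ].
E[τ] = 5617

M_n = X_n^2 − n is a martingale (since E[X_{n+1}^2 | F_n] = X_n^2 + 1). By OST (τ has finite mean in a bounded region), E[M_τ] = E[M_0] = X_0^2 − 0 = 41^2 = 1681. Also E[M_τ] = E[X_τ^2] − E[τ]. The walk exits at 0 or 178, with P(hit 178 first) = 41/178, so E[X_τ^2] = 178^2 · 41/178 + 0 = 7298. Thus E[τ] = E[X_τ^2] − E[M_τ] = 7298 − 1681 = 5617 = 41(178 − 41) = 5617.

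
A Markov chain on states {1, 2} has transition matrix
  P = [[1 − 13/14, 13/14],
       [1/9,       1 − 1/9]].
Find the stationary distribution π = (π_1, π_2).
π_1 = 14/131, π_2 = 117/131

Solve πP = π with π_1 + π_2 = 1. From πP = π: π_1 · (1 − 13/14) + π_2 · 1/9 = π_1 ⇒ π_2 · 1/9 = π_1 · 13/14 ⇒ π_2/π_1 = (13/14)/(1/9) = 117/14. Together with π_1 + π_2 = 1:
  π_1 = (1/9)/(13/14 + 1/9) = (1/9)/(131/126) = 14/131,
  π_2 = (13/14)/(13/14 + 1/9) = (13/14)/(131/126) = 117/131.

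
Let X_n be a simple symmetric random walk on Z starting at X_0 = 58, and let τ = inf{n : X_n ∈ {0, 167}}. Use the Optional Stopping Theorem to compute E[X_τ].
E[X_τ] = 58

X_n is a martingale and τ is a bounded-mean stopping time (indeed τ is finite a.s. with bounded expectation since the walk is in a bounded region). By the OST, E[X_τ] = E[X_0] = 58. Equivalently: E[X_τ] = 167 · P(hit 167 first) + 0 · P(hit 0 first) = 167 · (58/167) = 58.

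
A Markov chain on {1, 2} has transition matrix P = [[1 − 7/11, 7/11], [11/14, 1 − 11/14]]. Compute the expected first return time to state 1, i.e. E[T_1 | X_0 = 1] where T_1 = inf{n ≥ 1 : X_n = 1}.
E[T_1 | X_0 = 1] = 1/π_1 = 219/121

For an irreducible recurrent Markov chain with stationary distribution π, E[T_i | X_0 = i] = 1/π_i (Kac's formula). Here π_1 = (11/14)/(7/11 + 11/14) = (11/14)/(219/154) = 121/219, so E[T_1 | X_0 = 1] = 1/π_1 = (7/11 + 11/14)/(11/14) = (219/154)/(11/14) = 219/121.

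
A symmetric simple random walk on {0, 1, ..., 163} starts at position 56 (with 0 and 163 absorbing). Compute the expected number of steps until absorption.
E[τ | X_0 = 56] = 5992

Let v_k = E[τ | X_0 = k]. Boundary: v_0 = v_163 = 0. Recurrence: v_k = 1 + (v_{k-1} + v_{k+1})/2 for 1 ≤ k ≤ 162. The particular solution to v_k − (v_{k-1} + v_{k+1})/2 = 1 is v_k = −k^2. Adding homogeneous solution A + B k and matching boundaries gives v_k = k (163 − k). Substituting k = 56: v_56 = 56 · 107 = 5992.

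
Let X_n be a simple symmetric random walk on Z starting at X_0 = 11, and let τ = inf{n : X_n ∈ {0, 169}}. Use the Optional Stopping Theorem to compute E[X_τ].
E[X_τ] = 11

X_n is a martingale and τ is a bounded-mean stopping time (indeed τ is finite a.s. with bounded expectation since the walk is in a bounded region). By the OST, E[X_τ] = E[X_0] = 11. Equivalently: E[X_τ] = 169 · P(hit 169 first) + 0 · P(hit 0 first) = 169 · (11/169) = 11.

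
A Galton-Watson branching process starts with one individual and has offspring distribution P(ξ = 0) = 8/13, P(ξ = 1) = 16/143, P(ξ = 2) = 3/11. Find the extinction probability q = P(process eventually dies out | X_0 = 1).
q = 1

Mean offspring μ = 0·8/13 + 1·16/143 + 2·3/11 = 94/143 ≤ 1. For μ ≤ 1 with offspring not concentrated at 1, the Galton-Watson process goes extinct almost surely, so q = 1.
(Algebraic check: The pgf is f(s) = 8/13 + 16/143·s + 3/11·s². The extinction probability q is the smallest fixed point of f in [0, 1]. Setting s = f(s):
  3/11·s² + (16/143 − 1)·s + 8/13 = 0
  3/11·s² − (8/13 + 3/11)·s + 8/13 = 0
which factors as (s − 1)·(3/11·s − 8/13) = 0, giving roots s = 1 and s = (8/13)/(3/11) = 88/39. Since 88/39 ≥ 1, the smallest root in [0, 1] is s = 1.)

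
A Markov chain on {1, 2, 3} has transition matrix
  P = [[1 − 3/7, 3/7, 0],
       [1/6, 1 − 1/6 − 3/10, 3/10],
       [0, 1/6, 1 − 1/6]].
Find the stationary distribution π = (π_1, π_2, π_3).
π = (5/41, 90/287, 162/287)

This is a birth-death chain on three states, which satisfies detailed balance: π_1 · P_{12} = π_2 · P_{21} and π_2 · P_{23} = π_3 · P_{32}.
From π_1 · 3/7 = π_2 · 1/6: π_2/π_1 = (3/7)/(1/6) = 18/7.
From π_2 · 3/10 = π_3 · 1/6: π_3/π_2 = (3/10)/(1/6) = 9/5.
Take π_1 proportional to 1; then unnormalized π = (1, 18/7, 162/35). Normalize by dividing by the sum 41/5:
  π = (5/41, 90/287, 162/287).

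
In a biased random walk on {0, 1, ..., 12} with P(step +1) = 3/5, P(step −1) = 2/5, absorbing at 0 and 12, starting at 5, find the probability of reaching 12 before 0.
P(hit 12 before 0) = (1 − (2/3)^5) / (1 − (2/3)^12) = 461457/527345

Let u_k denote P(reach 12 before 0 | start at k). Boundary: u_0 = 0, u_12 = 1. Recurrence: u_k = 3/5·u_{k+1} + 2/5·u_{k-1} for 1 ≤ k ≤ 11. Try u_k = A + B·r^k with r = q/p = (2/5)/(3/5) = 2/3. Substitution satisfies the recurrence; boundary conditions give:
  u_k = (1 − r^k) / (1 − r^N) = (1 − (2/3)^5) / (1 − (2/3)^12) = 461457/527345.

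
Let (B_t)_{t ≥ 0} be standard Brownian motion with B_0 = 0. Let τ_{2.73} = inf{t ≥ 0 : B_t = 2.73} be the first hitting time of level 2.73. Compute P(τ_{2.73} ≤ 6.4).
P(τ_{2.73} ≤ 6.4) = 2(1 − Φ(2.73/√6.4)) = 2(1 − Φ(1.0791)) ≈ 0.2805

By the reflection principle for standard BM, P(τ_b ≤ t) = 2 · P(B_t ≥ b). Since B_t ~ N(0, t), P(B_t ≥ 2.73) = 1 − Φ(2.73/√t) = 1 − Φ(2.73/√6.4) = 1 − Φ(1.0791) ≈ 0.14027. Doubling: P(τ_{2.73} ≤ 6.4) ≈ 2 · 0.14027 = 0.28054 ≈ 0.2805.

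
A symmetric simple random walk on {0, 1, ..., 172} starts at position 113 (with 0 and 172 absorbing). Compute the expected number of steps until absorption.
E[τ | X_0 = 113] = 6667

Let v_k = E[τ | X_0 = k]. Boundary: v_0 = v_172 = 0. Recurrence: v_k = 1 + (v_{k-1} + v_{k+1})/2 for 1 ≤ k ≤ 171. The particular solution to v_k − (v_{k-1} + v_{k+1})/2 = 1 is v_k = −k^2. Adding homogeneous solution A + B k and matching boundaries gives v_k = k (172 − k). Substituting k = 113: v_113 = 113 · 59 = 6667.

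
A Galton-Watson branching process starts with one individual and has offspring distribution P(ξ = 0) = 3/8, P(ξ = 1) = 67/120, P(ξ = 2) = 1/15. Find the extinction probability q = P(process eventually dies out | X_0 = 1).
q = 1

Mean offspring μ = 0·3/8 + 1·67/120 + 2·1/15 = 83/120 ≤ 1. For μ ≤ 1 with offspring not concentrated at 1, the Galton-Watson process goes extinct almost surely, so q = 1.
(Algebraic check: The pgf is f(s) = 3/8 + 67/120·s + 1/15·s². The extinction probability q is the smallest fixed point of f in [0, 1]. Setting s = f(s):
  1/15·s² + (67/120 − 1)·s + 3/8 = 0
  1/15·s² − (3/8 + 1/15)·s + 3/8 = 0
which factors as (s − 1)·(1/15·s − 3/8) = 0, giving roots s = 1 and s = (3/8)/(1/15) = 45/8. Since 45/8 ≥ 1, the smallest root in [0, 1] is s = 1.)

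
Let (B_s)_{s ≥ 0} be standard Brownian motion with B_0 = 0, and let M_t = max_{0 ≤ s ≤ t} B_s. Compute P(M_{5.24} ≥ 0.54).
P(M_{5.24} ≥ 0.54) = 2·P(B_{5.24} ≥ 0.54) = 2(1 − Φ(0.54/√5.24)) ≈ 0.8135

By the reflection principle for Brownian motion, P(M_t ≥ a) = 2 · P(B_t ≥ a) for a ≥ 0. Since B_t ~ N(0, t), P(B_t ≥ 0.54) = 1 − Φ(0.54/√t) = 1 − Φ(0.54/√5.24) = 1 − Φ(0.2359). So
  P(M_{5.24} ≥ 0.54) = 2(1 − Φ(0.2359)) ≈ 0.8135.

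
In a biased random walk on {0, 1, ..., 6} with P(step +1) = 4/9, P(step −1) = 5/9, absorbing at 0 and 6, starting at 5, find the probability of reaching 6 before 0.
P(hit 6 before 0) = (1 − (5/4)^5) / (1 − (5/4)^6) = 8404/11529

Let u_k denote P(reach 6 before 0 | start at k). Boundary: u_0 = 0, u_6 = 1. Recurrence: u_k = 4/9·u_{k+1} + 5/9·u_{k-1} for 1 ≤ k ≤ 5. Try u_k = A + B·r^k with r = q/p = (5/9)/(4/9) = 5/4. Substitution satisfies the recurrence; boundary conditions give:
  u_k = (1 − r^k) / (1 − r^N) = (1 − (5/4)^5) / (1 − (5/4)^6) = 8404/11529.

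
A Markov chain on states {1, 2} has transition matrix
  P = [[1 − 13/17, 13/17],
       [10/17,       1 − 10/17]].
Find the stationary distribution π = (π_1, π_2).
π_1 = 10/23, π_2 = 13/23

Solve πP = π with π_1 + π_2 = 1. From πP = π: π_1 · (1 − 13/17) + π_2 · 10/17 = π_1 ⇒ π_2 · 10/17 = π_1 · 13/17 ⇒ π_2/π_1 = (13/17)/(10/17) = 13/10. Together with π_1 + π_2 = 1:
  π_1 = (10/17)/(13/17 + 10/17) = (10/17)/(23/17) = 10/23,
  π_2 = (13/17)/(13/17 + 10/17) = (13/17)/(23/17) = 13/23.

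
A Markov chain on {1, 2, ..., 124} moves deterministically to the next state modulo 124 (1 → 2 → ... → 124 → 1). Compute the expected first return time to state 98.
E[T_98 | X_0 = 98] = 124

The chain cycles deterministically, so starting at state 98 it returns in exactly 124 steps. Equivalently, the stationary distribution is uniform π_j = 1/124 for every state j, so by Kac's formula E[T_98] = 1/π_98 = 124.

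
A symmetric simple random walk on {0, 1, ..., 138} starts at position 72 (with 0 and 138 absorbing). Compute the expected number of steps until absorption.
E[τ | X_0 = 72] = 4752

Let v_k = E[τ | X_0 = k]. Boundary: v_0 = v_138 = 0. Recurrence: v_k = 1 + (v_{k-1} + v_{k+1})/2 for 1 ≤ k ≤ 137. The particular solution to v_k − (v_{k-1} + v_{k+1})/2 = 1 is v_k = −k^2. Adding homogeneous solution A + B k and matching boundaries gives v_k = k (138 − k). Substituting k = 72: v_72 = 72 · 66 = 4752.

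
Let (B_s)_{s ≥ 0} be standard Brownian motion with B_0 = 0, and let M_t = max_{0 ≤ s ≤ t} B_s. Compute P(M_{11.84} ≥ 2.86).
P(M_{11.84} ≥ 2.86) = 2·P(B_{11.84} ≥ 2.86) = 2(1 − Φ(2.86/√11.84)) ≈ 0.4059

By the reflection principle for Brownian motion, P(M_t ≥ a) = 2 · P(B_t ≥ a) for a ≥ 0. Since B_t ~ N(0, t), P(B_t ≥ 2.86) = 1 − Φ(2.86/√t) = 1 − Φ(2.86/√11.84) = 1 − Φ(0.8312). So
  P(M_{11.84} ≥ 2.86) = 2(1 − Φ(0.8312)) ≈ 0.4059.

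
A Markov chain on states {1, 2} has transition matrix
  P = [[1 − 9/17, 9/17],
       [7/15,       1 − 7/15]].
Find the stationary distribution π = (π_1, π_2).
π_1 = 119/254, π_2 = 135/254

Solve πP = π with π_1 + π_2 = 1. From πP = π: π_1 · (1 − 9/17) + π_2 · 7/15 = π_1 ⇒ π_2 · 7/15 = π_1 · 9/17 ⇒ π_2/π_1 = (9/17)/(7/15) = 135/119. Together with π_1 + π_2 = 1:
  π_1 = (7/15)/(9/17 + 7/15) = (7/15)/(254/255) = 119/254,
  π_2 = (9/17)/(9/17 + 7/15) = (9/17)/(254/255) = 135/254.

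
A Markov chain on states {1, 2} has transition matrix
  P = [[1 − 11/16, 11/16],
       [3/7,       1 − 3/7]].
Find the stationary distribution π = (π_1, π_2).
π_1 = 48/125, π_2 = 77/125

Solve πP = π with π_1 + π_2 = 1. From πP = π: π_1 · (1 − 11/16) + π_2 · 3/7 = π_1 ⇒ π_2 · 3/7 = π_1 · 11/16 ⇒ π_2/π_1 = (11/16)/(3/7) = 77/48. Together with π_1 + π_2 = 1:
  π_1 = (3/7)/(11/16 + 3/7) = (3/7)/(125/112) = 48/125,
  π_2 = (11/16)/(11/16 + 3/7) = (11/16)/(125/112) = 77/125.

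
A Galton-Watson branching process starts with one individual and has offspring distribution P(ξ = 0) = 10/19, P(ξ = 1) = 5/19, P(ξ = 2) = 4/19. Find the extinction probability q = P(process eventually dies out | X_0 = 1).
q = 1

Mean offspring μ = 0·10/19 + 1·5/19 + 2·4/19 = 13/19 ≤ 1. For μ ≤ 1 with offspring not concentrated at 1, the Galton-Watson process goes extinct almost surely, so q = 1.
(Algebraic check: The pgf is f(s) = 10/19 + 5/19·s + 4/19·s². The extinction probability q is the smallest fixed point of f in [0, 1]. Setting s = f(s):
  4/19·s² + (5/19 − 1)·s + 10/19 = 0
  4/19·s² − (10/19 + 4/19)·s + 10/19 = 0
which factors as (s − 1)·(4/19·s − 10/19) = 0, giving roots s = 1 and s = (10/19)/(4/19) = 5/2. Since 5/2 ≥ 1, the smallest root in [0, 1] is s = 1.)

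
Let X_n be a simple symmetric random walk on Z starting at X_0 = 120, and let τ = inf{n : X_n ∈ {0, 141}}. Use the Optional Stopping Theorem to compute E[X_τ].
E[X_τ] = 120

X_n is a martingale and τ is a bounded-mean stopping time (indeed τ is finite a.s. with bounded expectation since the walk is in a bounded region). By the OST, E[X_τ] = E[X_0] = 120. Equivalently: E[X_τ] = 141 · P(hit 141 first) + 0 · P(hit 0 first) = 141 · (120/141) = 120.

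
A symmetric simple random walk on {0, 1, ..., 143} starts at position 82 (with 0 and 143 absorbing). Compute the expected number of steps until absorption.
E[τ | X_0 = 82] = 5002

Let v_k = E[τ | X_0 = k]. Boundary: v_0 = v_143 = 0. Recurrence: v_k = 1 + (v_{k-1} + v_{k+1})/2 for 1 ≤ k ≤ 142. The particular solution to v_k − (v_{k-1} + v_{k+1})/2 = 1 is v_k = −k^2. Adding homogeneous solution A + B k and matching boundaries gives v_k = k (143 − k). Substituting k = 82: v_82 = 82 · 61 = 5002.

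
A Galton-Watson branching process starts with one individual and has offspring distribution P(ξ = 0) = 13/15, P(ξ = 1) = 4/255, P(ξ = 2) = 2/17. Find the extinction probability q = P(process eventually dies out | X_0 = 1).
q = 1

Mean offspring μ = 0·13/15 + 1·4/255 + 2·2/17 = 64/255 ≤ 1. For μ ≤ 1 with offspring not concentrated at 1, the Galton-Watson process goes extinct almost surely, so q = 1.
(Algebraic check: The pgf is f(s) = 13/15 + 4/255·s + 2/17·s². The extinction probability q is the smallest fixed point of f in [0, 1]. Setting s = f(s):
  2/17·s² + (4/255 − 1)·s + 13/15 = 0
  2/17·s² − (13/15 + 2/17)·s + 13/15 = 0
which factors as (s − 1)·(2/17·s − 13/15) = 0, giving roots s = 1 and s = (13/15)/(2/17) = 221/30. Since 221/30 ≥ 1, the smallest root in [0, 1] is s = 1.)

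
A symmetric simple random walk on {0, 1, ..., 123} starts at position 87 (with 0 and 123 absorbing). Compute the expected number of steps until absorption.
E[τ | X_0 = 87] = 3132

Let v_k = E[τ | X_0 = k]. Boundary: v_0 = v_123 = 0. Recurrence: v_k = 1 + (v_{k-1} + v_{k+1})/2 for 1 ≤ k ≤ 122. The particular solution to v_k − (v_{k-1} + v_{k+1})/2 = 1 is v_k = −k^2. Adding homogeneous solution A + B k and matching boundaries gives v_k = k (123 − k). Substituting k = 87: v_87 = 87 · 36 = 3132.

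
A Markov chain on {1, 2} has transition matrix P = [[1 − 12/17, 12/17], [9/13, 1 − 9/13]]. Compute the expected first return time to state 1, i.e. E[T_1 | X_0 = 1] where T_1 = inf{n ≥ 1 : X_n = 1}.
E[T_1 | X_0 = 1] = 1/π_1 = 103/51

For an irreducible recurrent Markov chain with stationary distribution π, E[T_i | X_0 = i] = 1/π_i (Kac's formula). Here π_1 = (9/13)/(12/17 + 9/13) = (9/13)/(309/221) = 51/103, so E[T_1 | X_0 = 1] = 1/π_1 = (12/17 + 9/13)/(9/13) = (309/221)/(9/13) = 103/51.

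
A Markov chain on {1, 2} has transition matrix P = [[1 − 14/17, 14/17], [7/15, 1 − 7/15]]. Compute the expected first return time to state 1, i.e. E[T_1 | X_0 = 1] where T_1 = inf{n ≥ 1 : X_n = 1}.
E[T_1 | X_0 = 1] = 1/π_1 = 47/17

For an irreducible recurrent Markov chain with stationary distribution π, E[T_i | X_0 = i] = 1/π_i (Kac's formula). Here π_1 = (7/15)/(14/17 + 7/15) = (7/15)/(329/255) = 17/47, so E[T_1 | X_0 = 1] = 1/π_1 = (14/17 + 7/15)/(7/15) = (329/255)/(7/15) = 47/17.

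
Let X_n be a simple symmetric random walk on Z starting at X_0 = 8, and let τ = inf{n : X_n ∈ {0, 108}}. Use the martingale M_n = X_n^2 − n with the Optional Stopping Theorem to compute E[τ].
E[τ] = 800

M_n = X_n^2 − n is a martingale (since E[X_{n+1}^2 | F_n] = X_n^2 + 1). By OST (τ has finite mean in a bounded region), E[M_τ] = E[M_0] = X_0^2 − 0 = 8^2 = 64. Also E[M_τ] = E[X_τ^2] − E[τ]. The walk exits at 0 or 108, with P(hit 108 first) = 8/108, so E[X_τ^2] = 108^2 · 8/108 + 0 = 864. Thus E[τ] = E[X_τ^2] − E[M_τ] = 864 − 64 = 800 = 8(108 − 8) = 800.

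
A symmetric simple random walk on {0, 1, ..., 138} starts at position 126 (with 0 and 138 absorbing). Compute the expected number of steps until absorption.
E[τ | X_0 = 126] = 1512

Let v_k = E[τ | X_0 = k]. Boundary: v_0 = v_138 = 0. Recurrence: v_k = 1 + (v_{k-1} + v_{k+1})/2 for 1 ≤ k ≤ 137. The particular solution to v_k − (v_{k-1} + v_{k+1})/2 = 1 is v_k = −k^2. Adding homogeneous solution A + B k and matching boundaries gives v_k = k (138 − k). Substituting k = 126: v_126 = 126 · 12 = 1512.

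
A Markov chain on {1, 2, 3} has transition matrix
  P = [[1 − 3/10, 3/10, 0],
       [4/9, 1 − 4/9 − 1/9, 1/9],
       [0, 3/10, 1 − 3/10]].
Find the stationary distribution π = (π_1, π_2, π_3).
π = (40/77, 27/77, 10/77)

This is a birth-death chain on three states, which satisfies detailed balance: π_1 · P_{12} = π_2 · P_{21} and π_2 · P_{23} = π_3 · P_{32}.
From π_1 · 3/10 = π_2 · 4/9: π_2/π_1 = (3/10)/(4/9) = 27/40.
From π_2 · 1/9 = π_3 · 3/10: π_3/π_2 = (1/9)/(3/10) = 10/27.
Take π_1 proportional to 1; then unnormalized π = (1, 27/40, 1/4). Normalize by dividing by the sum 77/40:
  π = (40/77, 27/77, 10/77).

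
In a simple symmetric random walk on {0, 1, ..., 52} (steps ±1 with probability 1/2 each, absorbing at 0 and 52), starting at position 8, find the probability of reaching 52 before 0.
P(hit 52 before 0) = 8/52 = 2/13

Let u_k = P(hit 52 before 0 | start at k). Then u_0 = 0, u_52 = 1, and u_k = u_{k-1}/2 + u_{k+1}/2 for 1 ≤ k ≤ 51. This harmonic recurrence is solved by u_k = k/52, giving u_8 = 8/52 = 2/13.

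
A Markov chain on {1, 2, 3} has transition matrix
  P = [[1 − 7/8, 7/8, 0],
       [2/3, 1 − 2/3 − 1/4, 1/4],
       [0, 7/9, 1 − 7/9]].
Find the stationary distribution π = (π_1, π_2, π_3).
π = (64/175, 12/25, 27/175)

This is a birth-death chain on three states, which satisfies detailed balance: π_1 · P_{12} = π_2 · P_{21} and π_2 · P_{23} = π_3 · P_{32}.
From π_1 · 7/8 = π_2 · 2/3: π_2/π_1 = (7/8)/(2/3) = 21/16.
From π_2 · 1/4 = π_3 · 7/9: π_3/π_2 = (1/4)/(7/9) = 9/28.
Take π_1 proportional to 1; then unnormalized π = (1, 21/16, 27/64). Normalize by dividing by the sum 175/64:
  π = (64/175, 12/25, 27/175).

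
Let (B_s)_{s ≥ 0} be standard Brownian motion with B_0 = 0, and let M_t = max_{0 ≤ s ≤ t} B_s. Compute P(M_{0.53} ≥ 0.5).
P(M_{0.53} ≥ 0.5) = 2·P(B_{0.53} ≥ 0.5) = 2(1 − Φ(0.5/√0.53)) ≈ 0.4922

By the reflection principle for Brownian motion, P(M_t ≥ a) = 2 · P(B_t ≥ a) for a ≥ 0. Since B_t ~ N(0, t), P(B_t ≥ 0.5) = 1 − Φ(0.5/√t) = 1 − Φ(0.5/√0.53) = 1 − Φ(0.6868). So
  P(M_{0.53} ≥ 0.5) = 2(1 − Φ(0.6868)) ≈ 0.4922.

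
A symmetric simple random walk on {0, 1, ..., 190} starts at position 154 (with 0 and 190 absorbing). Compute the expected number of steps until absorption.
E[τ | X_0 = 154] = 5544

Let v_k = E[τ | X_0 = k]. Boundary: v_0 = v_190 = 0. Recurrence: v_k = 1 + (v_{k-1} + v_{k+1})/2 for 1 ≤ k ≤ 189. The particular solution to v_k − (v_{k-1} + v_{k+1})/2 = 1 is v_k = −k^2. Adding homogeneous solution A + B k and matching boundaries gives v_k = k (190 − k). Substituting k = 154: v_154 = 154 · 36 = 5544.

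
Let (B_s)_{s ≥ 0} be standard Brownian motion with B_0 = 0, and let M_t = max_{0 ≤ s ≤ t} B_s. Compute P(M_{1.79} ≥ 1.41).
P(M_{1.79} ≥ 1.41) = 2·P(B_{1.79} ≥ 1.41) = 2(1 − Φ(1.41/√1.79)) ≈ 0.2919

By the reflection principle for Brownian motion, P(M_t ≥ a) = 2 · P(B_t ≥ a) for a ≥ 0. Since B_t ~ N(0, t), P(B_t ≥ 1.41) = 1 − Φ(1.41/√t) = 1 − Φ(1.41/√1.79) = 1 − Φ(1.0539). So
  P(M_{1.79} ≥ 1.41) = 2(1 − Φ(1.0539)) ≈ 0.2919.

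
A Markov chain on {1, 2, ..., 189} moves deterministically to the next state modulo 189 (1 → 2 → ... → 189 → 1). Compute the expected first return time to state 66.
E[T_66 | X_0 = 66] = 189

The chain cycles deterministically, so starting at state 66 it returns in exactly 189 steps. Equivalently, the stationary distribution is uniform π_j = 1/189 for every state j, so by Kac's formula E[T_66] = 1/π_66 = 189.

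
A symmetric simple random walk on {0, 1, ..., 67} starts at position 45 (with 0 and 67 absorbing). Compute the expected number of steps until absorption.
E[τ | X_0 = 45] = 990

Let v_k = E[τ | X_0 = k]. Boundary: v_0 = v_67 = 0. Recurrence: v_k = 1 + (v_{k-1} + v_{k+1})/2 for 1 ≤ k ≤ 66. The particular solution to v_k − (v_{k-1} + v_{k+1})/2 = 1 is v_k = −k^2. Adding homogeneous solution A + B k and matching boundaries gives v_k = k (67 − k). Substituting k = 45: v_45 = 45 · 22 = 990.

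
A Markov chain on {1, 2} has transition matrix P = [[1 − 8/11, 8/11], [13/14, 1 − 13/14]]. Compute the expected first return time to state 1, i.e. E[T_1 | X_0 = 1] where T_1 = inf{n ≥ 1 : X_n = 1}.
E[T_1 | X_0 = 1] = 1/π_1 = 255/143

For an irreducible recurrent Markov chain with stationary distribution π, E[T_i | X_0 = i] = 1/π_i (Kac's formula). Here π_1 = (13/14)/(8/11 + 13/14) = (13/14)/(255/154) = 143/255, so E[T_1 | X_0 = 1] = 1/π_1 = (8/11 + 13/14)/(13/14) = (255/154)/(13/14) = 255/143.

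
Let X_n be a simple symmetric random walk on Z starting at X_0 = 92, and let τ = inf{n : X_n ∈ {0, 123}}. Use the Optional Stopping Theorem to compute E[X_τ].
E[X_τ] = 92

X_n is a martingale and τ is a bounded-mean stopping time (indeed τ is finite a.s. with bounded expectation since the walk is in a bounded region). By the OST, E[X_τ] = E[X_0] = 92. Equivalently: E[X_τ] = 123 · P(hit 123 first) + 0 · P(hit 0 first) = 123 · (92/123) = 92.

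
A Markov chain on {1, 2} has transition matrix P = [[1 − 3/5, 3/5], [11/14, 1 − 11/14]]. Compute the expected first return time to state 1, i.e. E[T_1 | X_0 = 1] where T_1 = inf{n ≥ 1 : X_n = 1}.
E[T_1 | X_0 = 1] = 1/π_1 = 97/55

For an irreducible recurrent Markov chain with stationary distribution π, E[T_i | X_0 = i] = 1/π_i (Kac's formula). Here π_1 = (11/14)/(3/5 + 11/14) = (11/14)/(97/70) = 55/97, so E[T_1 | X_0 = 1] = 1/π_1 = (3/5 + 11/14)/(11/14) = (97/70)/(11/14) = 97/55.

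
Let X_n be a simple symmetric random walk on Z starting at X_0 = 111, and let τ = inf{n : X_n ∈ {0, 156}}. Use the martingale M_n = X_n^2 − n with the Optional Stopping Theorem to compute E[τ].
E[τ] = 4995

M_n = X_n^2 − n is a martingale (since E[X_{n+1}^2 | F_n] = X_n^2 + 1). By OST (τ has finite mean in a bounded region), E[M_τ] = E[M_0] = X_0^2 − 0 = 111^2 = 12321. Also E[M_τ] = E[X_τ^2] − E[τ]. The walk exits at 0 or 156, with P(hit 156 first) = 111/156, so E[X_τ^2] = 156^2 · 111/156 + 0 = 17316. Thus E[τ] = E[X_τ^2] − E[M_τ] = 17316 − 12321 = 4995 = 111(156 − 111) = 4995.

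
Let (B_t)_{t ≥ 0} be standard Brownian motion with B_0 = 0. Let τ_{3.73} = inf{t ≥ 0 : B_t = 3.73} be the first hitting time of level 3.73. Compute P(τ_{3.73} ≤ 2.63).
P(τ_{3.73} ≤ 2.63) = 2(1 − Φ(3.73/√2.63)) = 2(1 − Φ(2.3000)) ≈ 0.0214

By the reflection principle for standard BM, P(τ_b ≤ t) = 2 · P(B_t ≥ b). Since B_t ~ N(0, t), P(B_t ≥ 3.73) = 1 − Φ(3.73/√t) = 1 − Φ(3.73/√2.63) = 1 − Φ(2.3000) ≈ 0.01072. Doubling: P(τ_{3.73} ≤ 2.63) ≈ 2 · 0.01072 = 0.02144 ≈ 0.0214.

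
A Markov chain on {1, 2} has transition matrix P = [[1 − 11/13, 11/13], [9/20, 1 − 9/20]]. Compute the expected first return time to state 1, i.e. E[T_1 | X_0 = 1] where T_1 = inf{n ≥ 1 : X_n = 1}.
E[T_1 | X_0 = 1] = 1/π_1 = 337/117

For an irreducible recurrent Markov chain with stationary distribution π, E[T_i | X_0 = i] = 1/π_i (Kac's formula). Here π_1 = (9/20)/(11/13 + 9/20) = (9/20)/(337/260) = 117/337, so E[T_1 | X_0 = 1] = 1/π_1 = (11/13 + 9/20)/(9/20) = (337/260)/(9/20) = 337/117.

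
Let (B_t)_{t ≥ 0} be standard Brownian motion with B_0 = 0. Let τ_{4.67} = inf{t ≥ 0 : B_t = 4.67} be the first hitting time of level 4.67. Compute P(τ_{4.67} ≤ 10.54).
P(τ_{4.67} ≤ 10.54) = 2(1 − Φ(4.67/√10.54)) = 2(1 − Φ(1.4385)) ≈ 0.1503

By the reflection principle for standard BM, P(τ_b ≤ t) = 2 · P(B_t ≥ b). Since B_t ~ N(0, t), P(B_t ≥ 4.67) = 1 − Φ(4.67/√t) = 1 − Φ(4.67/√10.54) = 1 − Φ(1.4385) ≈ 0.07515. Doubling: P(τ_{4.67} ≤ 10.54) ≈ 2 · 0.07515 = 0.15030 ≈ 0.1503.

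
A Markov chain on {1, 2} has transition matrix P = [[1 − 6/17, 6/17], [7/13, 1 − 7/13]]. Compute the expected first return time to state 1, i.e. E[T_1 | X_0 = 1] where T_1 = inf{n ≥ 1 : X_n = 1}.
E[T_1 | X_0 = 1] = 1/π_1 = 197/119

For an irreducible recurrent Markov chain with stationary distribution π, E[T_i | X_0 = i] = 1/π_i (Kac's formula). Here π_1 = (7/13)/(6/17 + 7/13) = (7/13)/(197/221) = 119/197, so E[T_1 | X_0 = 1] = 1/π_1 = (6/17 + 7/13)/(7/13) = (197/221)/(7/13) = 197/119.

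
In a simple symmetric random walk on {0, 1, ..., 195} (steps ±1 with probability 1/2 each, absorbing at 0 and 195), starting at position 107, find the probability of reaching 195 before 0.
P(hit 195 before 0) = 107/195

Let u_k = P(hit 195 before 0 | start at k). Then u_0 = 0, u_195 = 1, and u_k = u_{k-1}/2 + u_{k+1}/2 for 1 ≤ k ≤ 194. This harmonic recurrence is solved by u_k = k/195, giving u_107 = 107/195.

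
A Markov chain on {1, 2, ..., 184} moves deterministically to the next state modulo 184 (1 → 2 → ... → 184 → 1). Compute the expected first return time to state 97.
E[T_97 | X_0 = 97] = 184

The chain cycles deterministically, so starting at state 97 it returns in exactly 184 steps. Equivalently, the stationary distribution is uniform π_j = 1/184 for every state j, so by Kac's formula E[T_97] = 1/π_97 = 184.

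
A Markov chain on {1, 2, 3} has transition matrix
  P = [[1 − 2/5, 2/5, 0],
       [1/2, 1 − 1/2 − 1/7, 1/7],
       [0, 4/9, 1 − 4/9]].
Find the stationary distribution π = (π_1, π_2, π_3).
π = (35/72, 7/18, 1/8)

This is a birth-death chain on three states, which satisfies detailed balance: π_1 · P_{12} = π_2 · P_{21} and π_2 · P_{23} = π_3 · P_{32}.
From π_1 · 2/5 = π_2 · 1/2: π_2/π_1 = (2/5)/(1/2) = 4/5.
From π_2 · 1/7 = π_3 · 4/9: π_3/π_2 = (1/7)/(4/9) = 9/28.
Take π_1 proportional to 1; then unnormalized π = (1, 4/5, 9/35). Normalize by dividing by the sum 72/35:
  π = (35/72, 7/18, 1/8).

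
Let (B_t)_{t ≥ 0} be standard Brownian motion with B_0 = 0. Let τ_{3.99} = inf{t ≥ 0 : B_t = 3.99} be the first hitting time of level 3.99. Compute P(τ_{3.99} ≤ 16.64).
P(τ_{3.99} ≤ 16.64) = 2(1 − Φ(3.99/√16.64)) = 2(1 − Φ(0.9781)) ≈ 0.3280

By the reflection principle for standard BM, P(τ_b ≤ t) = 2 · P(B_t ≥ b). Since B_t ~ N(0, t), P(B_t ≥ 3.99) = 1 − Φ(3.99/√t) = 1 − Φ(3.99/√16.64) = 1 − Φ(0.9781) ≈ 0.16401. Doubling: P(τ_{3.99} ≤ 16.64) ≈ 2 · 0.16401 = 0.32802 ≈ 0.3280.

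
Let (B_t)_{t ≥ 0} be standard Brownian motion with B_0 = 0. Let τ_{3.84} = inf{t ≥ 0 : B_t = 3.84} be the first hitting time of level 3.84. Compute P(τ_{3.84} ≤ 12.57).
P(τ_{3.84} ≤ 12.57) = 2(1 − Φ(3.84/√12.57)) = 2(1 − Φ(1.0831)) ≈ 0.2788

By the reflection principle for standard BM, P(τ_b ≤ t) = 2 · P(B_t ≥ b). Since B_t ~ N(0, t), P(B_t ≥ 3.84) = 1 − Φ(3.84/√t) = 1 − Φ(3.84/√12.57) = 1 − Φ(1.0831) ≈ 0.13938. Doubling: P(τ_{3.84} ≤ 12.57) ≈ 2 · 0.13938 = 0.27876 ≈ 0.2788.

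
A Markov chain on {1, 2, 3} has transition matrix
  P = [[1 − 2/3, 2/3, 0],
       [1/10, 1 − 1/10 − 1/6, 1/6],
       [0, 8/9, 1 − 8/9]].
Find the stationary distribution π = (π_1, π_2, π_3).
π = (12/107, 80/107, 15/107)

This is a birth-death chain on three states, which satisfies detailed balance: π_1 · P_{12} = π_2 · P_{21} and π_2 · P_{23} = π_3 · P_{32}.
From π_1 · 2/3 = π_2 · 1/10: π_2/π_1 = (2/3)/(1/10) = 20/3.
From π_2 · 1/6 = π_3 · 8/9: π_3/π_2 = (1/6)/(8/9) = 3/16.
Take π_1 proportional to 1; then unnormalized π = (1, 20/3, 5/4). Normalize by dividing by the sum 107/12:
  π = (12/107, 80/107, 15/107).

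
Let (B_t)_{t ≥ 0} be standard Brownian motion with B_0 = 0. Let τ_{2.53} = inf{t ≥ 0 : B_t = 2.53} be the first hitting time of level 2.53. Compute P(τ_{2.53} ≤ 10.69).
P(τ_{2.53} ≤ 10.69) = 2(1 − Φ(2.53/√10.69)) = 2(1 − Φ(0.7738)) ≈ 0.4390

By the reflection principle for standard BM, P(τ_b ≤ t) = 2 · P(B_t ≥ b). Since B_t ~ N(0, t), P(B_t ≥ 2.53) = 1 − Φ(2.53/√t) = 1 − Φ(2.53/√10.69) = 1 − Φ(0.7738) ≈ 0.21952. Doubling: P(τ_{2.53} ≤ 10.69) ≈ 2 · 0.21952 = 0.43904 ≈ 0.4390.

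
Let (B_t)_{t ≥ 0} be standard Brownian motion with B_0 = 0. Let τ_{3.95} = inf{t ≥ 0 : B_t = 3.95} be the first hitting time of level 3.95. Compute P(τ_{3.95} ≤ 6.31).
P(τ_{3.95} ≤ 6.31) = 2(1 − Φ(3.95/√6.31)) = 2(1 − Φ(1.5725)) ≈ 0.1158

By the reflection principle for standard BM, P(τ_b ≤ t) = 2 · P(B_t ≥ b). Since B_t ~ N(0, t), P(B_t ≥ 3.95) = 1 − Φ(3.95/√t) = 1 − Φ(3.95/√6.31) = 1 − Φ(1.5725) ≈ 0.05792. Doubling: P(τ_{3.95} ≤ 6.31) ≈ 2 · 0.05792 = 0.11584 ≈ 0.1158.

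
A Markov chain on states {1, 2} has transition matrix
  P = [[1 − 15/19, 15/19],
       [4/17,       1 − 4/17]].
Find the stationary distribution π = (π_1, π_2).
π_1 = 76/331, π_2 = 255/331

Solve πP = π with π_1 + π_2 = 1. From πP = π: π_1 · (1 − 15/19) + π_2 · 4/17 = π_1 ⇒ π_2 · 4/17 = π_1 · 15/19 ⇒ π_2/π_1 = (15/19)/(4/17) = 255/76. Together with π_1 + π_2 = 1:
  π_1 = (4/17)/(15/19 + 4/17) = (4/17)/(331/323) = 76/331,
  π_2 = (15/19)/(15/19 + 4/17) = (15/19)/(331/323) = 255/331.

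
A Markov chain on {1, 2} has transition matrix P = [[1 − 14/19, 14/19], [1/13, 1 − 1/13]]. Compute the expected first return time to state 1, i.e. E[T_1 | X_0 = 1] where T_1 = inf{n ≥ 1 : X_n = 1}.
E[T_1 | X_0 = 1] = 1/π_1 = 201/19

For an irreducible recurrent Markov chain with stationary distribution π, E[T_i | X_0 = i] = 1/π_i (Kac's formula). Here π_1 = (1/13)/(14/19 + 1/13) = (1/13)/(201/247) = 19/201, so E[T_1 | X_0 = 1] = 1/π_1 = (14/19 + 1/13)/(1/13) = (201/247)/(1/13) = 201/19.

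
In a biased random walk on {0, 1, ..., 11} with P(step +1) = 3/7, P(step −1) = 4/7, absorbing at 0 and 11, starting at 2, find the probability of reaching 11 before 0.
P(hit 11 before 0) = (1 − (4/3)^2) / (1 − (4/3)^11) = 137781/4017157

Let u_k denote P(reach 11 before 0 | start at k). Boundary: u_0 = 0, u_11 = 1. Recurrence: u_k = 3/7·u_{k+1} + 4/7·u_{k-1} for 1 ≤ k ≤ 10. Try u_k = A + B·r^k with r = q/p = (4/7)/(3/7) = 4/3. Substitution satisfies the recurrence; boundary conditions give:
  u_k = (1 − r^k) / (1 − r^N) = (1 − (4/3)^2) / (1 − (4/3)^11) = 137781/4017157.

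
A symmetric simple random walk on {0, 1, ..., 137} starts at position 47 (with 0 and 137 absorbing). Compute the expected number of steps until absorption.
E[τ | X_0 = 47] = 4230

Let v_k = E[τ | X_0 = k]. Boundary: v_0 = v_137 = 0. Recurrence: v_k = 1 + (v_{k-1} + v_{k+1})/2 for 1 ≤ k ≤ 136. The particular solution to v_k − (v_{k-1} + v_{k+1})/2 = 1 is v_k = −k^2. Adding homogeneous solution A + B k and matching boundaries gives v_k = k (137 − k). Substituting k = 47: v_47 = 47 · 90 = 4230.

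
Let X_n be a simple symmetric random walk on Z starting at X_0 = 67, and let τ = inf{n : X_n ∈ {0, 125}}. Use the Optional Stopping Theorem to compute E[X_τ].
E[X_τ] = 67

X_n is a martingale and τ is a bounded-mean stopping time (indeed τ is finite a.s. with bounded expectation since the walk is in a bounded region). By the OST, E[X_τ] = E[X_0] = 67. Equivalently: E[X_τ] = 125 · P(hit 125 first) + 0 · P(hit 0 first) = 125 · (67/125) = 67.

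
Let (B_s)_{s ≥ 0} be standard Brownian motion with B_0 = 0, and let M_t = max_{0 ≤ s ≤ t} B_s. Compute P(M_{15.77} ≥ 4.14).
P(M_{15.77} ≥ 4.14) = 2·P(B_{15.77} ≥ 4.14) = 2(1 − Φ(4.14/√15.77)) ≈ 0.2972

By the reflection principle for Brownian motion, P(M_t ≥ a) = 2 · P(B_t ≥ a) for a ≥ 0. Since B_t ~ N(0, t), P(B_t ≥ 4.14) = 1 − Φ(4.14/√t) = 1 − Φ(4.14/√15.77) = 1 − Φ(1.0425). So
  P(M_{15.77} ≥ 4.14) = 2(1 − Φ(1.0425)) ≈ 0.2972.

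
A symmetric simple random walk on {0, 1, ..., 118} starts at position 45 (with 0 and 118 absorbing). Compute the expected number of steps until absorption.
E[τ | X_0 = 45] = 3285

Let v_k = E[τ | X_0 = k]. Boundary: v_0 = v_118 = 0. Recurrence: v_k = 1 + (v_{k-1} + v_{k+1})/2 for 1 ≤ k ≤ 117. The particular solution to v_k − (v_{k-1} + v_{k+1})/2 = 1 is v_k = −k^2. Adding homogeneous solution A + B k and matching boundaries gives v_k = k (118 − k). Substituting k = 45: v_45 = 45 · 73 = 3285.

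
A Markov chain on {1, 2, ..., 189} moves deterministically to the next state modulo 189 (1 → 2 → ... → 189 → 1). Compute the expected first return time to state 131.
E[T_131 | X_0 = 131] = 189

The chain cycles deterministically, so starting at state 131 it returns in exactly 189 steps. Equivalently, the stationary distribution is uniform π_j = 1/189 for every state j, so by Kac's formula E[T_131] = 1/π_131 = 189.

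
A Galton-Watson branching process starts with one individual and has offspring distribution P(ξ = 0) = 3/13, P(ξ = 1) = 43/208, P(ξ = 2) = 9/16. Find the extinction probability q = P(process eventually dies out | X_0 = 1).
q = 16/39

The pgf is f(s) = 3/13 + 43/208·s + 9/16·s². The extinction probability q is the smallest fixed point of f in [0, 1]. Setting s = f(s):
  9/16·s² + (43/208 − 1)·s + 3/13 = 0
  9/16·s² − (3/13 + 9/16)·s + 3/13 = 0
which factors as (s − 1)·(9/16·s − 3/13) = 0, giving roots s = 1 and s = (3/13)/(9/16) = 16/39.
Mean offspring μ = 43/208 + 2·9/16 = 277/208 > 1 (supercritical), so q < 1. The extinction probability is the smaller root: q = (3/13)/(9/16) = 16/39.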